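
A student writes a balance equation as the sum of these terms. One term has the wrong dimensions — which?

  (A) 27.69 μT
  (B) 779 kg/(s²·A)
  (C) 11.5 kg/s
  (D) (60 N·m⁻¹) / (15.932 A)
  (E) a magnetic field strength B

(C)

Expand each in SI base units:
  (A) T = Wb·m⁻² = kg·s⁻²·A⁻¹
  (B) kg·s⁻²·A⁻¹
  (C) kg·s⁻¹
  (D) [kg·s⁻²] / [A] = kg·s⁻²·A⁻¹
  (E) [magnetic field strength B] = kg·s⁻²·A⁻¹
All reduce to kg·s⁻²·A⁻¹ except (C), which is kg·s⁻¹.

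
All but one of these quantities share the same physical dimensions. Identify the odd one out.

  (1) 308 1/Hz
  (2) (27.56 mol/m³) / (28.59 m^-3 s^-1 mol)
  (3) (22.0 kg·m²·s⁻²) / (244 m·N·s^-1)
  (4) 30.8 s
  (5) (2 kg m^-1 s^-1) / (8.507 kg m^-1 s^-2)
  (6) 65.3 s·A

Dimensions:
  (1) Hz⁻¹ = (s⁻¹)⁻¹ = s
  (2) [m⁻³·mol] / [m⁻³·s⁻¹·mol] = s
  (3) [kg·m²·s⁻²] / [kg·m²·s⁻³] = s
  (4) s
  (5) [kg·m⁻¹·s⁻¹] / [kg·m⁻¹·s⁻²] = s
  (6) A·s = s·A
All reduce to s except (6), which is s·A.

(6)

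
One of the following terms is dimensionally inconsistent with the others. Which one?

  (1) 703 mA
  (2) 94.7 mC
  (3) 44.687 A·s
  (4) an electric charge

(1)

In SI base units:
  (1) A
  (2) C = s·A
  (3) A·s = s·A
  (4) [electric charge] = s·A
All reduce to s·A except (1), which is A.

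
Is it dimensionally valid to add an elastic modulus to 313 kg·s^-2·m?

Reduce each to base SI dimensions:
  an elastic modulus:  [elastic modulus] = kg·m⁻¹·s⁻²
  313 kg·s^-2·m:  kg·m·s⁻²
kg·m⁻¹·s⁻² ≠ kg·m·s⁻², so they cannot be added.

No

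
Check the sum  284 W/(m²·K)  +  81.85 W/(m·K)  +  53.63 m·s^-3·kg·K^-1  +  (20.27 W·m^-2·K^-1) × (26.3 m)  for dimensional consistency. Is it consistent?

Expand each in SI base units:
  284 W/(m²·K):  W·m⁻²·K⁻¹ = J·s⁻¹·m⁻²·K⁻¹ = kg·s⁻³·K⁻¹
  81.85 W/(m·K):  W·m⁻¹·K⁻¹ = J·s⁻¹·m⁻¹·K⁻¹ = kg·m·s⁻³·K⁻¹
  53.63 m·s^-3·kg·K^-1:  kg·m·s⁻³·K⁻¹
  (20.27 W·m^-2·K^-1) × (26.3 m):  [kg·s⁻³·K⁻¹] · [m] = kg·m·s⁻³·K⁻¹
The terms do not share a single dimension (kg·m·s⁻³·K⁻¹ vs kg·s⁻³·K⁻¹).

No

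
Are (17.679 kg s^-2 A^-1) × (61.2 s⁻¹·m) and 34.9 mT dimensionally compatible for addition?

No

Expand each in SI base units:
  (17.679 kg s^-2 A^-1) × (61.2 s⁻¹·m):  [kg·s⁻²·A⁻¹] · [m·s⁻¹] = kg·m·s⁻³·A⁻¹
  34.9 mT:  T = Wb·m⁻² = kg·s⁻²·A⁻¹
kg·m·s⁻³·A⁻¹ ≠ kg·s⁻²·A⁻¹, so they cannot be added.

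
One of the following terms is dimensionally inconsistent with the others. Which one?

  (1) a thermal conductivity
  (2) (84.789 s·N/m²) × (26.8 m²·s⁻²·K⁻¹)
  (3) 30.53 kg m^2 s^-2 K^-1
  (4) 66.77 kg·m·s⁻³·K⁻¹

(3)

Work out the base dimensions of each:
  (1) [thermal conductivity] = kg·m·s⁻³·K⁻¹
  (2) [kg·m⁻¹·s⁻¹] · [m²·s⁻²·K⁻¹] = kg·m·s⁻³·K⁻¹
  (3) kg·m²·s⁻²·K⁻¹
  (4) kg·m·s⁻³·K⁻¹
All reduce to kg·m·s⁻³·K⁻¹ except (3), which is kg·m²·s⁻²·K⁻¹.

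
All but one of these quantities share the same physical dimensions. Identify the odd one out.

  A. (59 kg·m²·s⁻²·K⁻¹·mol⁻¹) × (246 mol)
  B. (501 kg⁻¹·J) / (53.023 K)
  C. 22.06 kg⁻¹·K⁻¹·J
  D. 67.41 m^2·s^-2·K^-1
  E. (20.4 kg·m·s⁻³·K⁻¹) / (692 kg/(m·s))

A.

Reduce each to base SI dimensions:
  A. [kg·m²·s⁻²·K⁻¹·mol⁻¹] · [mol] = kg·m²·s⁻²·K⁻¹
  B. [m²·s⁻²] / [K] = m²·s⁻²·K⁻¹
  C. J·kg⁻¹·K⁻¹ = N·m·kg⁻¹·K⁻¹ = m²·s⁻²·K⁻¹
  D. m²·s⁻²·K⁻¹
  E. [kg·m·s⁻³·K⁻¹] / [kg·m⁻¹·s⁻¹] = m²·s⁻²·K⁻¹
All reduce to m²·s⁻²·K⁻¹ except A., which is kg·m²·s⁻²·K⁻¹.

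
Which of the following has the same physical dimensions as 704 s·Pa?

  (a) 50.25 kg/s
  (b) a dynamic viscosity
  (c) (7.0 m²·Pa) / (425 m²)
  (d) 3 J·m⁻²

Reference: Pa·s = N·m⁻²·s = kg·m⁻¹·s⁻¹.
Each option:
  (a) kg·s⁻¹
  (b) [dynamic viscosity] = kg·m⁻¹·s⁻¹  ← same
  (c) [kg·m·s⁻²] / [m²] = kg·m⁻¹·s⁻²
  (d) J·m⁻² = N·m·m⁻² = kg·s⁻²
Only (b) matches kg·m⁻¹·s⁻¹.

(b)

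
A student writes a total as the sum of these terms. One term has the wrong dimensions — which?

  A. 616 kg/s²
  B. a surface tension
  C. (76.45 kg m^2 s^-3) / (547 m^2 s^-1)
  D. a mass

Dimensions:
  A. kg·s⁻²
  B. [surface tension] = kg·s⁻²
  C. [kg·m²·s⁻³] / [m²·s⁻¹] = kg·s⁻²
  D. [mass] = kg
All reduce to kg·s⁻² except D., which is kg.

D.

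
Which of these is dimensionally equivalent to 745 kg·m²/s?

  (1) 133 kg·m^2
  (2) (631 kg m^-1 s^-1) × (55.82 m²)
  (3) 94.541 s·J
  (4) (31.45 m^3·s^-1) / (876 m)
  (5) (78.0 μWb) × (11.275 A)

Reference: kg·m²·s⁻¹.
Each option:
  (1) kg·m²
  (2) [kg·m⁻¹·s⁻¹] · [m²] = kg·m·s⁻¹
  (3) J·s = N·m·s = kg·m²·s⁻¹  ← same
  (4) [m³·s⁻¹] / [m] = m²·s⁻¹
  (5) [kg·m²·s⁻²·A⁻¹] · [A] = kg·m²·s⁻²
Only (3) matches kg·m²·s⁻¹.

(3)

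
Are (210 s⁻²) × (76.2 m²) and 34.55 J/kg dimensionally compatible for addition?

Dimensions:
  (210 s⁻²) × (76.2 m²):  [s⁻²] · [m²] = m²·s⁻²
  34.55 J/kg:  J·kg⁻¹ = N·m·kg⁻¹ = m²·s⁻²
Both are m²·s⁻², so they have the same dimensions and can be added.

Yes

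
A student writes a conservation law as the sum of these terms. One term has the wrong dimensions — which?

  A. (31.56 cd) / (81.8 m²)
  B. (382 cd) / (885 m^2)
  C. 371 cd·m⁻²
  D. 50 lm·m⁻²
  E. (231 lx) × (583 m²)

E.

Expand each in SI base units:
  A. [cd] / [m²] = m⁻²·cd
  B. [cd] / [m²] = m⁻²·cd
  C. cd·m⁻² = m⁻²·cd
  D. lm·m⁻² = cd·m⁻² = m⁻²·cd
  E. [m⁻²·cd] · [m²] = cd
All reduce to m⁻²·cd except E., which is cd.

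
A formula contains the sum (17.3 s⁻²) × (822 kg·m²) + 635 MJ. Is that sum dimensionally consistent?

Yes

In SI base units:
  (17.3 s⁻²) × (822 kg·m²):  [s⁻²] · [kg·m²] = kg·m²·s⁻²
  635 MJ:  J = N·m = kg·m²·s⁻²
Both are kg·m²·s⁻², so they have the same dimensions and can be added.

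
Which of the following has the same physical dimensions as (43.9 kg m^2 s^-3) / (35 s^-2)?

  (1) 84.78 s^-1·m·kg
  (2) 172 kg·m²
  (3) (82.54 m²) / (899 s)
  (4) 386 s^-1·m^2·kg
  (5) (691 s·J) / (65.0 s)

Reference: [kg·m²·s⁻³] / [s⁻²] = kg·m²·s⁻¹.
Each option:
  (1) kg·m·s⁻¹
  (2) kg·m²
  (3) [m²] / [s] = m²·s⁻¹
  (4) kg·m²·s⁻¹  ← same
  (5) [kg·m²·s⁻¹] / [s] = kg·m²·s⁻²
Only (4) matches kg·m²·s⁻¹.

(4)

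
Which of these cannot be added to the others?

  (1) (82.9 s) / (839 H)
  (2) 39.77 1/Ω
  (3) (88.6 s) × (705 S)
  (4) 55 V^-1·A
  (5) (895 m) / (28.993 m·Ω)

(3)

In SI base units:
  (1) [s] / [kg·m²·s⁻²·A⁻²] = kg⁻¹·m⁻²·s³·A²
  (2) Ω⁻¹ = (V·A⁻¹)⁻¹ = kg⁻¹·m⁻²·s³·A²
  (3) [s] · [kg⁻¹·m⁻²·s³·A²] = kg⁻¹·m⁻²·s⁴·A²
  (4) A·V⁻¹ = A·(J·C⁻¹)⁻¹ = kg⁻¹·m⁻²·s³·A²
  (5) [m] / [kg·m³·s⁻³·A⁻²] = kg⁻¹·m⁻²·s³·A²
All reduce to kg⁻¹·m⁻²·s³·A² except (3), which is kg⁻¹·m⁻²·s⁴·A².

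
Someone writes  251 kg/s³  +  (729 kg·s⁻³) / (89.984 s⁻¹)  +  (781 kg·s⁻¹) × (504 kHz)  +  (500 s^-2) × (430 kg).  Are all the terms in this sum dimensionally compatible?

Dimensions:
  251 kg/s³:  kg·s⁻³
  (729 kg·s⁻³) / (89.984 s⁻¹):  [kg·s⁻³] / [s⁻¹] = kg·s⁻²
  (781 kg·s⁻¹) × (504 kHz):  [kg·s⁻¹] · [s⁻¹] = kg·s⁻²
  (500 s^-2) × (430 kg):  [s⁻²] · [kg] = kg·s⁻²
The terms do not share a single dimension (kg·s⁻² vs kg·s⁻³).

No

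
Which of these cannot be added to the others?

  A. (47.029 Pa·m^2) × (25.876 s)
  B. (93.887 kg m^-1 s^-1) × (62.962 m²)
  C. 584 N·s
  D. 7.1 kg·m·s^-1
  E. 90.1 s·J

E.

In SI base units:
  A. [kg·m·s⁻²] · [s] = kg·m·s⁻¹
  B. [kg·m⁻¹·s⁻¹] · [m²] = kg·m·s⁻¹
  C. N·s = kg·m·s⁻²·s = kg·m·s⁻¹
  D. kg·m·s⁻¹
  E. J·s = N·m·s = kg·m²·s⁻¹
All reduce to kg·m·s⁻¹ except E., which is kg·m²·s⁻¹.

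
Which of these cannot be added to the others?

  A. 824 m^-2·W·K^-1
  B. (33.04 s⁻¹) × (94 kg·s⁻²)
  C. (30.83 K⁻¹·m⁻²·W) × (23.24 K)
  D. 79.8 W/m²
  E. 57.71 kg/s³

Work out the base dimensions of each:
  A. W·m⁻²·K⁻¹ = J·s⁻¹·m⁻²·K⁻¹ = kg·s⁻³·K⁻¹
  B. [s⁻¹] · [kg·s⁻²] = kg·s⁻³
  C. [kg·s⁻³·K⁻¹] · [K] = kg·s⁻³
  D. W·m⁻² = J·s⁻¹·m⁻² = kg·s⁻³
  E. kg·s⁻³
All reduce to kg·s⁻³ except A., which is kg·s⁻³·K⁻¹.

A.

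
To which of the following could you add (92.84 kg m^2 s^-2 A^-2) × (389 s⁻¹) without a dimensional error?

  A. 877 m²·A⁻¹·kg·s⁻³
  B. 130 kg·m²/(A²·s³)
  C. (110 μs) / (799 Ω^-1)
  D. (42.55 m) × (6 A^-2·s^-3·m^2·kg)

Reference: [kg·m²·s⁻²·A⁻²] · [s⁻¹] = kg·m²·s⁻³·A⁻².
Each option:
  A. kg·m²·s⁻³·A⁻¹
  B. kg·m²·s⁻³·A⁻²  ← same
  C. [s] / [kg⁻¹·m⁻²·s³·A²] = kg·m²·s⁻²·A⁻²
  D. [m] · [kg·m²·s⁻³·A⁻²] = kg·m³·s⁻³·A⁻²
Only B. matches kg·m²·s⁻³·A⁻².

B.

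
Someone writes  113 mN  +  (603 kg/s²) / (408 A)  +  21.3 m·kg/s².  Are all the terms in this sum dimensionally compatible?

Expand each in SI base units:
  113 mN:  N = kg·m·s⁻²
  (603 kg/s²) / (408 A):  [kg·s⁻²] / [A] = kg·s⁻²·A⁻¹
  21.3 m·kg/s²:  kg·m·s⁻²
The terms do not share a single dimension (kg·m·s⁻² vs kg·s⁻²·A⁻¹).

No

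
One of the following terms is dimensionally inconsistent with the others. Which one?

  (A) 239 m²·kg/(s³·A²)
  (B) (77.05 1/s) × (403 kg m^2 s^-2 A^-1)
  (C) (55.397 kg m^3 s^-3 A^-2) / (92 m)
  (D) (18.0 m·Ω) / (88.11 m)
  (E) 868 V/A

(B)

Work out the base dimensions of each:
  (A) kg·m²·s⁻³·A⁻²
  (B) [s⁻¹] · [kg·m²·s⁻²·A⁻¹] = kg·m²·s⁻³·A⁻¹
  (C) [kg·m³·s⁻³·A⁻²] / [m] = kg·m²·s⁻³·A⁻²
  (D) [kg·m³·s⁻³·A⁻²] / [m] = kg·m²·s⁻³·A⁻²
  (E) V·A⁻¹ = J·C⁻¹·A⁻¹ = kg·m²·s⁻³·A⁻²
All reduce to kg·m²·s⁻³·A⁻² except (B), which is kg·m²·s⁻³·A⁻¹.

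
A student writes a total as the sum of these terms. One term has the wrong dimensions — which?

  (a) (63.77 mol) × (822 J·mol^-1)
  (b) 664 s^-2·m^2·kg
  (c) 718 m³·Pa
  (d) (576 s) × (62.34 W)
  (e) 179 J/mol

Dimensions:
  (a) [mol] · [kg·m²·s⁻²·mol⁻¹] = kg·m²·s⁻²
  (b) kg·m²·s⁻²
  (c) Pa·m³ = N·m⁻²·m³ = kg·m²·s⁻²
  (d) [s] · [kg·m²·s⁻³] = kg·m²·s⁻²
  (e) J·mol⁻¹ = N·m·mol⁻¹ = kg·m²·s⁻²·mol⁻¹
All reduce to kg·m²·s⁻² except (e), which is kg·m²·s⁻²·mol⁻¹.

(e)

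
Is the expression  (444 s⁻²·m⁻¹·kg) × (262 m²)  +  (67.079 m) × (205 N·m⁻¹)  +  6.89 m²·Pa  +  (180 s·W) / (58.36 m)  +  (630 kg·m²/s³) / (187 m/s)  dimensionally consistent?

Work out the base dimensions of each:
  (444 s⁻²·m⁻¹·kg) × (262 m²):  [kg·m⁻¹·s⁻²] · [m²] = kg·m·s⁻²
  (67.079 m) × (205 N·m⁻¹):  [m] · [kg·s⁻²] = kg·m·s⁻²
  6.89 m²·Pa:  Pa·m² = N·m⁻²·m² = kg·m·s⁻²
  (180 s·W) / (58.36 m):  [kg·m²·s⁻²] / [m] = kg·m·s⁻²
  (630 kg·m²/s³) / (187 m/s):  [kg·m²·s⁻³] / [m·s⁻¹] = kg·m·s⁻²
Every term reduces to kg·m·s⁻².

Yes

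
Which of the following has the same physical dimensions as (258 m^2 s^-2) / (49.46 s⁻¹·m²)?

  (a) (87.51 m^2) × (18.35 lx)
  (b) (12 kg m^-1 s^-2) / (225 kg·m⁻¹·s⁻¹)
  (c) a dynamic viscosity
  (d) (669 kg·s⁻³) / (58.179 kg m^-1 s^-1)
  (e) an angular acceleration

Reference: [m²·s⁻²] / [m²·s⁻¹] = s⁻¹.
Each option:
  (a) [m²] · [m⁻²·cd] = cd
  (b) [kg·m⁻¹·s⁻²] / [kg·m⁻¹·s⁻¹] = s⁻¹  ← same
  (c) [dynamic viscosity] = kg·m⁻¹·s⁻¹
  (d) [kg·s⁻³] / [kg·m⁻¹·s⁻¹] = m·s⁻²
  (e) [angular acceleration] = s⁻²
Only (b) matches s⁻¹.

(b)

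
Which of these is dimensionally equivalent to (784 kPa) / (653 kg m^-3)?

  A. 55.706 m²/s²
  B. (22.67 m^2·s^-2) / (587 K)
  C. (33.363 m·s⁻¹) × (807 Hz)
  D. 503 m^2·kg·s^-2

Reference: [kg·m⁻¹·s⁻²] / [kg·m⁻³] = m²·s⁻².
Each option:
  A. m²·s⁻²  ← same
  B. [m²·s⁻²] / [K] = m²·s⁻²·K⁻¹
  C. [m·s⁻¹] · [s⁻¹] = m·s⁻²
  D. kg·m²·s⁻²
Only A. matches m²·s⁻².

A.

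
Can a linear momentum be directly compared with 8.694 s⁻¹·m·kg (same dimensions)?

Yes

Expand each in SI base units:
  a linear momentum:  [linear momentum] = kg·m·s⁻¹
  8.694 s⁻¹·m·kg:  kg·m·s⁻¹
Both are kg·m·s⁻¹, so they have the same dimensions and can be added.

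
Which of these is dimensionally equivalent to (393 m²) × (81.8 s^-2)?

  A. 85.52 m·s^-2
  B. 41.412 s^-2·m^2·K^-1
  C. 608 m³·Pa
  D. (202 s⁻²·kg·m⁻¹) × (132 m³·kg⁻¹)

D.

Reference: [m²] · [s⁻²] = m²·s⁻².
Each option:
  A. m·s⁻²
  B. m²·s⁻²·K⁻¹
  C. Pa·m³ = N·m⁻²·m³ = kg·m²·s⁻²
  D. [kg·m⁻¹·s⁻²] · [kg⁻¹·m³] = m²·s⁻²  ← same
Only D. matches m²·s⁻².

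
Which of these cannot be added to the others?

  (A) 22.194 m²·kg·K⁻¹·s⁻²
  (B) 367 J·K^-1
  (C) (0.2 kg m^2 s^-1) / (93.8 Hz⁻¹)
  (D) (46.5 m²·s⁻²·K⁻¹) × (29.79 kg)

(C)

Reduce each to base SI dimensions:
  (A) kg·m²·s⁻²·K⁻¹
  (B) J·K⁻¹ = N·m·K⁻¹ = kg·m²·s⁻²·K⁻¹
  (C) [kg·m²·s⁻¹] / [s] = kg·m²·s⁻²
  (D) [m²·s⁻²·K⁻¹] · [kg] = kg·m²·s⁻²·K⁻¹
All reduce to kg·m²·s⁻²·K⁻¹ except (C), which is kg·m²·s⁻².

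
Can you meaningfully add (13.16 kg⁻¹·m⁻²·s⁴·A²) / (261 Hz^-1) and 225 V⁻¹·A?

Yes

Work out the base dimensions of each:
  (13.16 kg⁻¹·m⁻²·s⁴·A²) / (261 Hz^-1):  [kg⁻¹·m⁻²·s⁴·A²] / [s] = kg⁻¹·m⁻²·s³·A²
  225 V⁻¹·A:  A·V⁻¹ = A·(J·C⁻¹)⁻¹ = kg⁻¹·m⁻²·s³·A²
Both are kg⁻¹·m⁻²·s³·A², so they have the same dimensions and can be added.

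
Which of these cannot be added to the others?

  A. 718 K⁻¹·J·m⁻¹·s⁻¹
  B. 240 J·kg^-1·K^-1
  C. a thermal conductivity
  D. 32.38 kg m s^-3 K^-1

B.

In SI base units:
  A. J·s⁻¹·m⁻¹·K⁻¹ = N·m·s⁻¹·m⁻¹·K⁻¹ = kg·m·s⁻³·K⁻¹
  B. J·kg⁻¹·K⁻¹ = N·m·kg⁻¹·K⁻¹ = m²·s⁻²·K⁻¹
  C. [thermal conductivity] = kg·m·s⁻³·K⁻¹
  D. kg·m·s⁻³·K⁻¹
All reduce to kg·m·s⁻³·K⁻¹ except B., which is m²·s⁻²·K⁻¹.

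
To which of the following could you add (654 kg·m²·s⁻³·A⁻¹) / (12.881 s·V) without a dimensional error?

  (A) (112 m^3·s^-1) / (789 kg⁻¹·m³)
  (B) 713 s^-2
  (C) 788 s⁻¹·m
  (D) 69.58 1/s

(D)

Reference: [kg·m²·s⁻³·A⁻¹] / [kg·m²·s⁻²·A⁻¹] = s⁻¹.
Each option:
  (A) [m³·s⁻¹] / [kg⁻¹·m³] = kg·s⁻¹
  (B) s⁻²
  (C) m·s⁻¹
  (D) s⁻¹  ← same
Only (D) matches s⁻¹.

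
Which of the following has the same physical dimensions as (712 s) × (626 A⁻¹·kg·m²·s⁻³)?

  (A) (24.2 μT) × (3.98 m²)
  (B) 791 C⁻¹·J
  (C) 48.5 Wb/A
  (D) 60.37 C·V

Reference: [s] · [kg·m²·s⁻³·A⁻¹] = kg·m²·s⁻²·A⁻¹.
Each option:
  (A) [kg·s⁻²·A⁻¹] · [m²] = kg·m²·s⁻²·A⁻¹  ← same
  (B) J·C⁻¹ = N·m·(s·A)⁻¹ = kg·m²·s⁻³·A⁻¹
  (C) Wb·A⁻¹ = V·s·A⁻¹ = kg·m²·s⁻²·A⁻²
  (D) C·V = s·A·J·C⁻¹ = kg·m²·s⁻²
Only (A) matches kg·m²·s⁻²·A⁻¹.

(A)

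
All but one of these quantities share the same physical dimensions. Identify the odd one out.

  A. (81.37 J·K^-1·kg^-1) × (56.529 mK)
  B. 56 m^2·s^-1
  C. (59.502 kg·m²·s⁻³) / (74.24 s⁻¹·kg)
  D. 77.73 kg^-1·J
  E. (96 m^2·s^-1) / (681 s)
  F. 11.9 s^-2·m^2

B.

Expand each in SI base units:
  A. [m²·s⁻²·K⁻¹] · [K] = m²·s⁻²
  B. m²·s⁻¹
  C. [kg·m²·s⁻³] / [kg·s⁻¹] = m²·s⁻²
  D. J·kg⁻¹ = N·m·kg⁻¹ = m²·s⁻²
  E. [m²·s⁻¹] / [s] = m²·s⁻²
  F. m²·s⁻²
All reduce to m²·s⁻² except B., which is m²·s⁻¹.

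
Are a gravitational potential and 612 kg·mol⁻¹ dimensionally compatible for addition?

Reduce each to base SI dimensions:
  a gravitational potential:  [gravitational potential] = m²·s⁻²
  612 kg·mol⁻¹:  kg·mol⁻¹
m²·s⁻² ≠ kg·mol⁻¹, so they cannot be added.

No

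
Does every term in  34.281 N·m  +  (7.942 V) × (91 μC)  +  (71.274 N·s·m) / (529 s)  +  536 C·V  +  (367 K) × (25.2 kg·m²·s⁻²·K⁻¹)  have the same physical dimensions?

Yes

Reduce each to base SI dimensions:
  34.281 N·m:  N·m = kg·m·s⁻²·m = kg·m²·s⁻²
  (7.942 V) × (91 μC):  [kg·m²·s⁻³·A⁻¹] · [s·A] = kg·m²·s⁻²
  (71.274 N·s·m) / (529 s):  [kg·m²·s⁻¹] / [s] = kg·m²·s⁻²
  536 C·V:  C·V = s·A·J·C⁻¹ = kg·m²·s⁻²
  (367 K) × (25.2 kg·m²·s⁻²·K⁻¹):  [K] · [kg·m²·s⁻²·K⁻¹] = kg·m²·s⁻²
Every term reduces to kg·m²·s⁻².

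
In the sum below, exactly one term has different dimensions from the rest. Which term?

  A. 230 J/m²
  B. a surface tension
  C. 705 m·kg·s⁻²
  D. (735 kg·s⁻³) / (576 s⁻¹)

C.

Dimensions:
  A. J·m⁻² = N·m·m⁻² = kg·s⁻²
  B. [surface tension] = kg·s⁻²
  C. kg·m·s⁻²
  D. [kg·s⁻³] / [s⁻¹] = kg·s⁻²
All reduce to kg·s⁻² except C., which is kg·m·s⁻².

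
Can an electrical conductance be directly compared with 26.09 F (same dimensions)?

No

In SI base units:
  an electrical conductance:  [electrical conductance] = kg⁻¹·m⁻²·s³·A²
  26.09 F:  F = C·V⁻¹ = kg⁻¹·m⁻²·s⁴·A²
kg⁻¹·m⁻²·s³·A² ≠ kg⁻¹·m⁻²·s⁴·A², so they cannot be added.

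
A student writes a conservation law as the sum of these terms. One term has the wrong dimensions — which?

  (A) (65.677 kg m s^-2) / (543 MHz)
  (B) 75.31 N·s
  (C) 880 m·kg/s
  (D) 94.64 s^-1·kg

(D)

In SI base units:
  (A) [kg·m·s⁻²] / [s⁻¹] = kg·m·s⁻¹
  (B) N·s = kg·m·s⁻²·s = kg·m·s⁻¹
  (C) kg·m·s⁻¹
  (D) kg·s⁻¹
All reduce to kg·m·s⁻¹ except (D), which is kg·s⁻¹.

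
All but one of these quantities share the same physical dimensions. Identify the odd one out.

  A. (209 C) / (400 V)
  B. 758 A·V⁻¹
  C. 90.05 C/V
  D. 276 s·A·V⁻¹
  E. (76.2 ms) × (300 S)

B.

Reduce each to base SI dimensions:
  A. [s·A] / [kg·m²·s⁻³·A⁻¹] = kg⁻¹·m⁻²·s⁴·A²
  B. A·V⁻¹ = A·(J·C⁻¹)⁻¹ = kg⁻¹·m⁻²·s³·A²
  C. C·V⁻¹ = s·A·(J·C⁻¹)⁻¹ = kg⁻¹·m⁻²·s⁴·A²
  D. A·s·V⁻¹ = A·s·(J·C⁻¹)⁻¹ = kg⁻¹·m⁻²·s⁴·A²
  E. [s] · [kg⁻¹·m⁻²·s³·A²] = kg⁻¹·m⁻²·s⁴·A²
All reduce to kg⁻¹·m⁻²·s⁴·A² except B., which is kg⁻¹·m⁻²·s³·A².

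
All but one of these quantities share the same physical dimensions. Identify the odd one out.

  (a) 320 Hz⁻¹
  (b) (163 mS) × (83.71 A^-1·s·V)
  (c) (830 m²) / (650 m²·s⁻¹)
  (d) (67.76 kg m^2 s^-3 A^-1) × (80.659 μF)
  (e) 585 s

In SI base units:
  (a) Hz⁻¹ = (s⁻¹)⁻¹ = s
  (b) [kg⁻¹·m⁻²·s³·A²] · [kg·m²·s⁻²·A⁻²] = s
  (c) [m²] / [m²·s⁻¹] = s
  (d) [kg·m²·s⁻³·A⁻¹] · [kg⁻¹·m⁻²·s⁴·A²] = s·A
  (e) s
All reduce to s except (d), which is s·A.

(d)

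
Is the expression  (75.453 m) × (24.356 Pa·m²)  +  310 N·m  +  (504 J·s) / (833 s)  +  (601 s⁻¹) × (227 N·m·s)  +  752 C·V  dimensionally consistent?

Yes

Dimensions:
  (75.453 m) × (24.356 Pa·m²):  [m] · [kg·m·s⁻²] = kg·m²·s⁻²
  310 N·m:  N·m = kg·m·s⁻²·m = kg·m²·s⁻²
  (504 J·s) / (833 s):  [kg·m²·s⁻¹] / [s] = kg·m²·s⁻²
  (601 s⁻¹) × (227 N·m·s):  [s⁻¹] · [kg·m²·s⁻¹] = kg·m²·s⁻²
  752 C·V:  C·V = s·A·J·C⁻¹ = kg·m²·s⁻²
Every term reduces to kg·m²·s⁻².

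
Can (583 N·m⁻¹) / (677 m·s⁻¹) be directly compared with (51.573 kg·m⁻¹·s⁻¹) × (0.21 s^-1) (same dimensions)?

No

Reduce each to base SI dimensions:
  (583 N·m⁻¹) / (677 m·s⁻¹):  [kg·s⁻²] / [m·s⁻¹] = kg·m⁻¹·s⁻¹
  (51.573 kg·m⁻¹·s⁻¹) × (0.21 s^-1):  [kg·m⁻¹·s⁻¹] · [s⁻¹] = kg·m⁻¹·s⁻²
kg·m⁻¹·s⁻¹ ≠ kg·m⁻¹·s⁻², so they cannot be added.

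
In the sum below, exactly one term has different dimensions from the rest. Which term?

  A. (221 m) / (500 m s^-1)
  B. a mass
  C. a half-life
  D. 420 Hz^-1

B.

In SI base units:
  A. [m] / [m·s⁻¹] = s
  B. [mass] = kg
  C. [half-life] = s
  D. Hz⁻¹ = (s⁻¹)⁻¹ = s
All reduce to s except B., which is kg.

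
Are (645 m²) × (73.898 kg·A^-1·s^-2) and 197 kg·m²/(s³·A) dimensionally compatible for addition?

No

In SI base units:
  (645 m²) × (73.898 kg·A^-1·s^-2):  [m²] · [kg·s⁻²·A⁻¹] = kg·m²·s⁻²·A⁻¹
  197 kg·m²/(s³·A):  kg·m²·s⁻³·A⁻¹
kg·m²·s⁻²·A⁻¹ ≠ kg·m²·s⁻³·A⁻¹, so they cannot be added.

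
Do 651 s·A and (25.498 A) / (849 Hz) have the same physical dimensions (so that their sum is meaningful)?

In SI base units:
  651 s·A:  A·s = s·A
  (25.498 A) / (849 Hz):  [A] / [s⁻¹] = s·A
Both are s·A, so they have the same dimensions and can be added.

Yes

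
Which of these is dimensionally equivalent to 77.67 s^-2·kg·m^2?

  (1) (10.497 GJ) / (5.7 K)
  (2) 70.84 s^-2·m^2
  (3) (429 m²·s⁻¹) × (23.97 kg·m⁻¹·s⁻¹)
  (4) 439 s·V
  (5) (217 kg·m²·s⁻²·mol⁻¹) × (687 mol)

Reference: kg·m²·s⁻².
Each option:
  (1) [kg·m²·s⁻²] / [K] = kg·m²·s⁻²·K⁻¹
  (2) m²·s⁻²
  (3) [m²·s⁻¹] · [kg·m⁻¹·s⁻¹] = kg·m·s⁻²
  (4) V·s = J·C⁻¹·s = kg·m²·s⁻²·A⁻¹
  (5) [kg·m²·s⁻²·mol⁻¹] · [mol] = kg·m²·s⁻²  ← same
Only (5) matches kg·m²·s⁻².

(5)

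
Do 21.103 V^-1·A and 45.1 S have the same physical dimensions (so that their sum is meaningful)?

Dimensions:
  21.103 V^-1·A:  A·V⁻¹ = A·(J·C⁻¹)⁻¹ = kg⁻¹·m⁻²·s³·A²
  45.1 S:  S = Ω⁻¹ = kg⁻¹·m⁻²·s³·A²
Both are kg⁻¹·m⁻²·s³·A², so they have the same dimensions and can be added.

Yes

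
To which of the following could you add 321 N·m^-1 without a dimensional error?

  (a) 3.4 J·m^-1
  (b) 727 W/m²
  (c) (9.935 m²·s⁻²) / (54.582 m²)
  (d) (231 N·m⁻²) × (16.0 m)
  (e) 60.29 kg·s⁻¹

(d)

Reference: N·m⁻¹ = kg·m·s⁻²·m⁻¹ = kg·s⁻².
Each option:
  (a) J·m⁻¹ = N·m·m⁻¹ = kg·m·s⁻²
  (b) W·m⁻² = J·s⁻¹·m⁻² = kg·s⁻³
  (c) [m²·s⁻²] / [m²] = s⁻²
  (d) [kg·m⁻¹·s⁻²] · [m] = kg·s⁻²  ← same
  (e) kg·s⁻¹
Only (d) matches kg·s⁻².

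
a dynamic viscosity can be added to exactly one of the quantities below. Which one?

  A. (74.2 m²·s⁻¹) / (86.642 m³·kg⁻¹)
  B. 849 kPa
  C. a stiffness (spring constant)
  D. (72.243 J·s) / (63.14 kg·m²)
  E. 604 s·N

Reference: [dynamic viscosity] = kg·m⁻¹·s⁻¹.
Each option:
  A. [m²·s⁻¹] / [kg⁻¹·m³] = kg·m⁻¹·s⁻¹  ← same
  B. Pa = N·m⁻² = kg·m⁻¹·s⁻²
  C. [stiffness (spring constant)] = kg·s⁻²
  D. [kg·m²·s⁻¹] / [kg·m²] = s⁻¹
  E. N·s = kg·m·s⁻²·s = kg·m·s⁻¹
Only A. matches kg·m⁻¹·s⁻¹.

A.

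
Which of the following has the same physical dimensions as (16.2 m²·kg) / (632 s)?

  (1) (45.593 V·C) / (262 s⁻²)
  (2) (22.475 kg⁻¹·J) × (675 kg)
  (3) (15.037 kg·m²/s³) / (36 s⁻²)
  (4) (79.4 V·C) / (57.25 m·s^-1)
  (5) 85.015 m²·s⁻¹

(3)

Reference: [kg·m²] / [s] = kg·m²·s⁻¹.
Each option:
  (1) [kg·m²·s⁻²] / [s⁻²] = kg·m²
  (2) [m²·s⁻²] · [kg] = kg·m²·s⁻²
  (3) [kg·m²·s⁻³] / [s⁻²] = kg·m²·s⁻¹  ← same
  (4) [kg·m²·s⁻²] / [m·s⁻¹] = kg·m·s⁻¹
  (5) m²·s⁻¹
Only (3) matches kg·m²·s⁻¹.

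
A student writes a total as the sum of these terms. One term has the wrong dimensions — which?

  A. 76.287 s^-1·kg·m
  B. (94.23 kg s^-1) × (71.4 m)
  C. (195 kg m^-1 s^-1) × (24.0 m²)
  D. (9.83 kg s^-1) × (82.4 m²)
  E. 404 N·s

Work out the base dimensions of each:
  A. kg·m·s⁻¹
  B. [kg·s⁻¹] · [m] = kg·m·s⁻¹
  C. [kg·m⁻¹·s⁻¹] · [m²] = kg·m·s⁻¹
  D. [kg·s⁻¹] · [m²] = kg·m²·s⁻¹
  E. N·s = kg·m·s⁻²·s = kg·m·s⁻¹
All reduce to kg·m·s⁻¹ except D., which is kg·m²·s⁻¹.

D.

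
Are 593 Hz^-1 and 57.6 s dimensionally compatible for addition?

Reduce each to base SI dimensions:
  593 Hz^-1:  Hz⁻¹ = (s⁻¹)⁻¹ = s
  57.6 s:  s
Both are s, so they have the same dimensions and can be added.

Yes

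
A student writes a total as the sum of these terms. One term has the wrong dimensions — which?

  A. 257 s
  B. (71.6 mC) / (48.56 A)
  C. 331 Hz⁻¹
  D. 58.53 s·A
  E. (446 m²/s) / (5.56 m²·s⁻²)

Work out the base dimensions of each:
  A. s
  B. [s·A] / [A] = s
  C. Hz⁻¹ = (s⁻¹)⁻¹ = s
  D. A·s = s·A
  E. [m²·s⁻¹] / [m²·s⁻²] = s
All reduce to s except D., which is s·A.

D.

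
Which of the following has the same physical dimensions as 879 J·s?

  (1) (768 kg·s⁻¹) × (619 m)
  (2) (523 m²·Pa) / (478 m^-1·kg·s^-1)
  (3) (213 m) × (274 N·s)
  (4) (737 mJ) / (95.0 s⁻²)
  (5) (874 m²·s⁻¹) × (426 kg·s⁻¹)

(3)

Reference: J·s = N·m·s = kg·m²·s⁻¹.
Each option:
  (1) [kg·s⁻¹] · [m] = kg·m·s⁻¹
  (2) [kg·m·s⁻²] / [kg·m⁻¹·s⁻¹] = m²·s⁻¹
  (3) [m] · [kg·m·s⁻¹] = kg·m²·s⁻¹  ← same
  (4) [kg·m²·s⁻²] / [s⁻²] = kg·m²
  (5) [m²·s⁻¹] · [kg·s⁻¹] = kg·m²·s⁻²
Only (3) matches kg·m²·s⁻¹.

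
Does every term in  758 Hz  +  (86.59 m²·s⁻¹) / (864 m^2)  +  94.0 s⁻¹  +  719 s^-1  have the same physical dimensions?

Work out the base dimensions of each:
  758 Hz:  Hz = s⁻¹
  (86.59 m²·s⁻¹) / (864 m^2):  [m²·s⁻¹] / [m²] = s⁻¹
  94.0 s⁻¹:  s⁻¹
  719 s^-1:  s⁻¹
Every term reduces to s⁻¹.

Yes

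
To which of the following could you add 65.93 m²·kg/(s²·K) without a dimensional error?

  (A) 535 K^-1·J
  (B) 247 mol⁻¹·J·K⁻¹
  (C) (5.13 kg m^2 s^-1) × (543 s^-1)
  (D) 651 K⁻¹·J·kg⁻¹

Reference: kg·m²·s⁻²·K⁻¹.
Each option:
  (A) J·K⁻¹ = N·m·K⁻¹ = kg·m²·s⁻²·K⁻¹  ← same
  (B) J·mol⁻¹·K⁻¹ = N·m·mol⁻¹·K⁻¹ = kg·m²·s⁻²·K⁻¹·mol⁻¹
  (C) [kg·m²·s⁻¹] · [s⁻¹] = kg·m²·s⁻²
  (D) J·kg⁻¹·K⁻¹ = N·m·kg⁻¹·K⁻¹ = m²·s⁻²·K⁻¹
Only (A) matches kg·m²·s⁻²·K⁻¹.

(A)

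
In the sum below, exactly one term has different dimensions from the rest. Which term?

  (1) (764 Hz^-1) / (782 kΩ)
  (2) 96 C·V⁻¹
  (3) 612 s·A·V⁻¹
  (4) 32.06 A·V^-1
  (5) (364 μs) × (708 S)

(4)

Dimensions:
  (1) [s] / [kg·m²·s⁻³·A⁻²] = kg⁻¹·m⁻²·s⁴·A²
  (2) C·V⁻¹ = s·A·(J·C⁻¹)⁻¹ = kg⁻¹·m⁻²·s⁴·A²
  (3) A·s·V⁻¹ = A·s·(J·C⁻¹)⁻¹ = kg⁻¹·m⁻²·s⁴·A²
  (4) A·V⁻¹ = A·(J·C⁻¹)⁻¹ = kg⁻¹·m⁻²·s³·A²
  (5) [s] · [kg⁻¹·m⁻²·s³·A²] = kg⁻¹·m⁻²·s⁴·A²
All reduce to kg⁻¹·m⁻²·s⁴·A² except (4), which is kg⁻¹·m⁻²·s³·A².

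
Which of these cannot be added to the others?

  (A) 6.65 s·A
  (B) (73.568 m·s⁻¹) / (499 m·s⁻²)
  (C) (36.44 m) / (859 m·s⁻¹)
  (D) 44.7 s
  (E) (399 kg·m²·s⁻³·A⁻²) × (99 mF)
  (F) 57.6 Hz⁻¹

(A)

In SI base units:
  (A) A·s = s·A
  (B) [m·s⁻¹] / [m·s⁻²] = s
  (C) [m] / [m·s⁻¹] = s
  (D) s
  (E) [kg·m²·s⁻³·A⁻²] · [kg⁻¹·m⁻²·s⁴·A²] = s
  (F) Hz⁻¹ = (s⁻¹)⁻¹ = s
All reduce to s except (A), which is s·A.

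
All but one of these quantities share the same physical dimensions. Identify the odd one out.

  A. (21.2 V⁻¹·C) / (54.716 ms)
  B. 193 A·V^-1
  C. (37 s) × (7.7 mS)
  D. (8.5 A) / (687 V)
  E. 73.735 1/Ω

C.

In SI base units:
  A. [kg⁻¹·m⁻²·s⁴·A²] / [s] = kg⁻¹·m⁻²·s³·A²
  B. A·V⁻¹ = A·(J·C⁻¹)⁻¹ = kg⁻¹·m⁻²·s³·A²
  C. [s] · [kg⁻¹·m⁻²·s³·A²] = kg⁻¹·m⁻²·s⁴·A²
  D. [A] / [kg·m²·s⁻³·A⁻¹] = kg⁻¹·m⁻²·s³·A²
  E. Ω⁻¹ = (V·A⁻¹)⁻¹ = kg⁻¹·m⁻²·s³·A²
All reduce to kg⁻¹·m⁻²·s³·A² except C., which is kg⁻¹·m⁻²·s⁴·A².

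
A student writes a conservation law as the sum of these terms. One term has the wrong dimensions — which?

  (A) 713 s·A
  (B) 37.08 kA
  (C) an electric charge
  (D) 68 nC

(B)

In SI base units:
  (A) A·s = s·A
  (B) A
  (C) [electric charge] = s·A
  (D) C = s·A
All reduce to s·A except (B), which is A.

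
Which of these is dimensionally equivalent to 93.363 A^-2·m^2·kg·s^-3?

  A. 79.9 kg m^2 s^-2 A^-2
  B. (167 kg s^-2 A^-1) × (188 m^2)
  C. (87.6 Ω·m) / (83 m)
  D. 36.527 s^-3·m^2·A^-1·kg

C.

Reference: kg·m²·s⁻³·A⁻².
Each option:
  A. kg·m²·s⁻²·A⁻²
  B. [kg·s⁻²·A⁻¹] · [m²] = kg·m²·s⁻²·A⁻¹
  C. [kg·m³·s⁻³·A⁻²] / [m] = kg·m²·s⁻³·A⁻²  ← same
  D. kg·m²·s⁻³·A⁻¹
Only C. matches kg·m²·s⁻³·A⁻².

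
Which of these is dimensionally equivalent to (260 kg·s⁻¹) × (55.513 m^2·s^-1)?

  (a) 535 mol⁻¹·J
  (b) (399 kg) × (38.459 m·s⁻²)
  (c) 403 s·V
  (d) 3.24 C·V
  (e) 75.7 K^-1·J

Reference: [kg·s⁻¹] · [m²·s⁻¹] = kg·m²·s⁻².
Each option:
  (a) J·mol⁻¹ = N·m·mol⁻¹ = kg·m²·s⁻²·mol⁻¹
  (b) [kg] · [m·s⁻²] = kg·m·s⁻²
  (c) V·s = J·C⁻¹·s = kg·m²·s⁻²·A⁻¹
  (d) C·V = s·A·J·C⁻¹ = kg·m²·s⁻²  ← same
  (e) J·K⁻¹ = N·m·K⁻¹ = kg·m²·s⁻²·K⁻¹
Only (d) matches kg·m²·s⁻².

(d)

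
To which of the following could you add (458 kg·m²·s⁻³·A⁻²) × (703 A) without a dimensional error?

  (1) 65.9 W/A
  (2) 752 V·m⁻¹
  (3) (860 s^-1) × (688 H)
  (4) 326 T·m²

Reference: [kg·m²·s⁻³·A⁻²] · [A] = kg·m²·s⁻³·A⁻¹.
Each option:
  (1) W·A⁻¹ = J·s⁻¹·A⁻¹ = kg·m²·s⁻³·A⁻¹  ← same
  (2) V·m⁻¹ = J·C⁻¹·m⁻¹ = kg·m·s⁻³·A⁻¹
  (3) [s⁻¹] · [kg·m²·s⁻²·A⁻²] = kg·m²·s⁻³·A⁻²
  (4) T·m² = Wb·m⁻²·m² = kg·m²·s⁻²·A⁻¹
Only (1) matches kg·m²·s⁻³·A⁻¹.

(1)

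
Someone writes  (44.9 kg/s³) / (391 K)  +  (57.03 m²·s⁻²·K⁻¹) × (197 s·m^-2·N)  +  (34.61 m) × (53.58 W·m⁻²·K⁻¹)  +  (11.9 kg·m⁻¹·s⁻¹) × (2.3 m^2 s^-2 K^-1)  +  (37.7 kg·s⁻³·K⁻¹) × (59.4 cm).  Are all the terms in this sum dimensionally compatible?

Work out the base dimensions of each:
  (44.9 kg/s³) / (391 K):  [kg·s⁻³] / [K] = kg·s⁻³·K⁻¹
  (57.03 m²·s⁻²·K⁻¹) × (197 s·m^-2·N):  [m²·s⁻²·K⁻¹] · [kg·m⁻¹·s⁻¹] = kg·m·s⁻³·K⁻¹
  (34.61 m) × (53.58 W·m⁻²·K⁻¹):  [m] · [kg·s⁻³·K⁻¹] = kg·m·s⁻³·K⁻¹
  (11.9 kg·m⁻¹·s⁻¹) × (2.3 m^2 s^-2 K^-1):  [kg·m⁻¹·s⁻¹] · [m²·s⁻²·K⁻¹] = kg·m·s⁻³·K⁻¹
  (37.7 kg·s⁻³·K⁻¹) × (59.4 cm):  [kg·s⁻³·K⁻¹] · [m] = kg·m·s⁻³·K⁻¹
The terms do not share a single dimension (kg·m·s⁻³·K⁻¹ vs kg·s⁻³·K⁻¹).

No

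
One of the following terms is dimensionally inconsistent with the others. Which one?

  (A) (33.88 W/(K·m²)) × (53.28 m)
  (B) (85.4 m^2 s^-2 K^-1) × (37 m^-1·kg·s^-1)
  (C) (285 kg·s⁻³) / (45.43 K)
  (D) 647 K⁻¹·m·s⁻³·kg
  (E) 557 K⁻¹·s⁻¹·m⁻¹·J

(C)

Reduce each to base SI dimensions:
  (A) [kg·s⁻³·K⁻¹] · [m] = kg·m·s⁻³·K⁻¹
  (B) [m²·s⁻²·K⁻¹] · [kg·m⁻¹·s⁻¹] = kg·m·s⁻³·K⁻¹
  (C) [kg·s⁻³] / [K] = kg·s⁻³·K⁻¹
  (D) kg·m·s⁻³·K⁻¹
  (E) J·s⁻¹·m⁻¹·K⁻¹ = N·m·s⁻¹·m⁻¹·K⁻¹ = kg·m·s⁻³·K⁻¹
All reduce to kg·m·s⁻³·K⁻¹ except (C), which is kg·s⁻³·K⁻¹.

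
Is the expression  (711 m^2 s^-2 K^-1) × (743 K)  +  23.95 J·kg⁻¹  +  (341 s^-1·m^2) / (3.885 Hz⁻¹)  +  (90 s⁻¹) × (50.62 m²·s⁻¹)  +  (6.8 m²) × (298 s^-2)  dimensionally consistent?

Reduce each to base SI dimensions:
  (711 m^2 s^-2 K^-1) × (743 K):  [m²·s⁻²·K⁻¹] · [K] = m²·s⁻²
  23.95 J·kg⁻¹:  J·kg⁻¹ = N·m·kg⁻¹ = m²·s⁻²
  (341 s^-1·m^2) / (3.885 Hz⁻¹):  [m²·s⁻¹] / [s] = m²·s⁻²
  (90 s⁻¹) × (50.62 m²·s⁻¹):  [s⁻¹] · [m²·s⁻¹] = m²·s⁻²
  (6.8 m²) × (298 s^-2):  [m²] · [s⁻²] = m²·s⁻²
Every term reduces to m²·s⁻².

Yes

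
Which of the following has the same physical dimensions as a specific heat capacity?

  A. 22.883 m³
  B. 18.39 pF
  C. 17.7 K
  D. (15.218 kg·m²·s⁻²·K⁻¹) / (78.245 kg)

D.

Reference: [specific heat capacity] = m²·s⁻²·K⁻¹.
Each option:
  A. m³
  B. F = C·V⁻¹ = kg⁻¹·m⁻²·s⁴·A²
  C. K
  D. [kg·m²·s⁻²·K⁻¹] / [kg] = m²·s⁻²·K⁻¹  ← same
Only D. matches m²·s⁻²·K⁻¹.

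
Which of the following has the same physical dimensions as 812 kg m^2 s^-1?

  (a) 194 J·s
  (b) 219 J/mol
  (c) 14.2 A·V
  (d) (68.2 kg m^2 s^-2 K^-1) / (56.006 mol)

(a)

Reference: kg·m²·s⁻¹.
Each option:
  (a) J·s = N·m·s = kg·m²·s⁻¹  ← same
  (b) J·mol⁻¹ = N·m·mol⁻¹ = kg·m²·s⁻²·mol⁻¹
  (c) V·A = J·C⁻¹·A = kg·m²·s⁻³
  (d) [kg·m²·s⁻²·K⁻¹] / [mol] = kg·m²·s⁻²·K⁻¹·mol⁻¹
Only (a) matches kg·m²·s⁻¹.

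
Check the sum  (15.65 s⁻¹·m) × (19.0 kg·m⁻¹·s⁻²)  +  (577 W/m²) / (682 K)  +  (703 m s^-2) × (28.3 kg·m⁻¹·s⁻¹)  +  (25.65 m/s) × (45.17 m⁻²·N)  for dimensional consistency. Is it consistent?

No

Dimensions:
  (15.65 s⁻¹·m) × (19.0 kg·m⁻¹·s⁻²):  [m·s⁻¹] · [kg·m⁻¹·s⁻²] = kg·s⁻³
  (577 W/m²) / (682 K):  [kg·s⁻³] / [K] = kg·s⁻³·K⁻¹
  (703 m s^-2) × (28.3 kg·m⁻¹·s⁻¹):  [m·s⁻²] · [kg·m⁻¹·s⁻¹] = kg·s⁻³
  (25.65 m/s) × (45.17 m⁻²·N):  [m·s⁻¹] · [kg·m⁻¹·s⁻²] = kg·s⁻³
The terms do not share a single dimension (kg·s⁻³ vs kg·s⁻³·K⁻¹).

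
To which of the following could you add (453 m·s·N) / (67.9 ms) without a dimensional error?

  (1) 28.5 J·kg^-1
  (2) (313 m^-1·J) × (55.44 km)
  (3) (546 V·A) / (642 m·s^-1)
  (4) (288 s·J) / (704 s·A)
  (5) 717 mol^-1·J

(2)

Reference: [kg·m²·s⁻¹] / [s] = kg·m²·s⁻².
Each option:
  (1) J·kg⁻¹ = N·m·kg⁻¹ = m²·s⁻²
  (2) [kg·m·s⁻²] · [m] = kg·m²·s⁻²  ← same
  (3) [kg·m²·s⁻³] / [m·s⁻¹] = kg·m·s⁻²
  (4) [kg·m²·s⁻¹] / [s·A] = kg·m²·s⁻²·A⁻¹
  (5) J·mol⁻¹ = N·m·mol⁻¹ = kg·m²·s⁻²·mol⁻¹
Only (2) matches kg·m²·s⁻².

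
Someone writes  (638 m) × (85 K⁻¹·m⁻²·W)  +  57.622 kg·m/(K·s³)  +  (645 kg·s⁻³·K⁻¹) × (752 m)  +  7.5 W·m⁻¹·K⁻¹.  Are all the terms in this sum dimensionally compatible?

Yes

Reduce each to base SI dimensions:
  (638 m) × (85 K⁻¹·m⁻²·W):  [m] · [kg·s⁻³·K⁻¹] = kg·m·s⁻³·K⁻¹
  57.622 kg·m/(K·s³):  kg·m·s⁻³·K⁻¹
  (645 kg·s⁻³·K⁻¹) × (752 m):  [kg·s⁻³·K⁻¹] · [m] = kg·m·s⁻³·K⁻¹
  7.5 W·m⁻¹·K⁻¹:  W·m⁻¹·K⁻¹ = J·s⁻¹·m⁻¹·K⁻¹ = kg·m·s⁻³·K⁻¹
Every term reduces to kg·m·s⁻³·K⁻¹.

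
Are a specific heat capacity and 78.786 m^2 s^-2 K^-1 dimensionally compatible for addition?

Reduce each to base SI dimensions:
  a specific heat capacity:  [specific heat capacity] = m²·s⁻²·K⁻¹
  78.786 m^2 s^-2 K^-1:  m²·s⁻²·K⁻¹
Both are m²·s⁻²·K⁻¹, so they have the same dimensions and can be added.

Yes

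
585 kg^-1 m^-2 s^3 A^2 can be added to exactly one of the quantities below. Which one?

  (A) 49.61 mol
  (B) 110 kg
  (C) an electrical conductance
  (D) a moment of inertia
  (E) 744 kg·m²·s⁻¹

Reference: kg⁻¹·m⁻²·s³·A².
Each option:
  (A) mol
  (B) kg
  (C) [electrical conductance] = kg⁻¹·m⁻²·s³·A²  ← same
  (D) [moment of inertia] = kg·m²
  (E) kg·m²·s⁻¹
Only (C) matches kg⁻¹·m⁻²·s³·A².

(C)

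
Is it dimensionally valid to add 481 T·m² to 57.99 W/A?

No

Reduce each to base SI dimensions:
  481 T·m²:  T·m² = Wb·m⁻²·m² = kg·m²·s⁻²·A⁻¹
  57.99 W/A:  W·A⁻¹ = J·s⁻¹·A⁻¹ = kg·m²·s⁻³·A⁻¹
kg·m²·s⁻²·A⁻¹ ≠ kg·m²·s⁻³·A⁻¹, so they cannot be added.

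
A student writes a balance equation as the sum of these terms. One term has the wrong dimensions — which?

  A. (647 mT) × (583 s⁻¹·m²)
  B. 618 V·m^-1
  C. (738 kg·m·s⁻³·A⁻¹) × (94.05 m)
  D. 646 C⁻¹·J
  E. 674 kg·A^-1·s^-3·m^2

B.

Reduce each to base SI dimensions:
  A. [kg·s⁻²·A⁻¹] · [m²·s⁻¹] = kg·m²·s⁻³·A⁻¹
  B. V·m⁻¹ = J·C⁻¹·m⁻¹ = kg·m·s⁻³·A⁻¹
  C. [kg·m·s⁻³·A⁻¹] · [m] = kg·m²·s⁻³·A⁻¹
  D. J·C⁻¹ = N·m·(s·A)⁻¹ = kg·m²·s⁻³·A⁻¹
  E. kg·m²·s⁻³·A⁻¹
All reduce to kg·m²·s⁻³·A⁻¹ except B., which is kg·m·s⁻³·A⁻¹.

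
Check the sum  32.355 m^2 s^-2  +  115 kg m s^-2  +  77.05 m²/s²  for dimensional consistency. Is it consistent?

No

Reduce each to base SI dimensions:
  32.355 m^2 s^-2:  m²·s⁻²
  115 kg m s^-2:  kg·m·s⁻²
  77.05 m²/s²:  m²·s⁻²
The terms do not share a single dimension (kg·m·s⁻² vs m²·s⁻²).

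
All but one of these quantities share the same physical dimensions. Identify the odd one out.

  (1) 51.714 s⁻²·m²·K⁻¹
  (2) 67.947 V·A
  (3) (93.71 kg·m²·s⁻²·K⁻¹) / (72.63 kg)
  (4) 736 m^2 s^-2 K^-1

Work out the base dimensions of each:
  (1) m²·s⁻²·K⁻¹
  (2) V·A = J·C⁻¹·A = kg·m²·s⁻³
  (3) [kg·m²·s⁻²·K⁻¹] / [kg] = m²·s⁻²·K⁻¹
  (4) m²·s⁻²·K⁻¹
All reduce to m²·s⁻²·K⁻¹ except (2), which is kg·m²·s⁻³.

(2)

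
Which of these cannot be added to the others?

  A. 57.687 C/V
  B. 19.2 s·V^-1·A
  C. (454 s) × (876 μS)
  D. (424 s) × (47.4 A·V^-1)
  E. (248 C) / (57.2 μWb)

Expand each in SI base units:
  A. C·V⁻¹ = s·A·(J·C⁻¹)⁻¹ = kg⁻¹·m⁻²·s⁴·A²
  B. A·s·V⁻¹ = A·s·(J·C⁻¹)⁻¹ = kg⁻¹·m⁻²·s⁴·A²
  C. [s] · [kg⁻¹·m⁻²·s³·A²] = kg⁻¹·m⁻²·s⁴·A²
  D. [s] · [kg⁻¹·m⁻²·s³·A²] = kg⁻¹·m⁻²·s⁴·A²
  E. [s·A] / [kg·m²·s⁻²·A⁻¹] = kg⁻¹·m⁻²·s³·A²
All reduce to kg⁻¹·m⁻²·s⁴·A² except E., which is kg⁻¹·m⁻²·s³·A².

E.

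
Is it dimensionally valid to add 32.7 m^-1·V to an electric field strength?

Work out the base dimensions of each:
  32.7 m^-1·V:  V·m⁻¹ = J·C⁻¹·m⁻¹ = kg·m·s⁻³·A⁻¹
  an electric field strength:  [electric field strength] = kg·m·s⁻³·A⁻¹
Both are kg·m·s⁻³·A⁻¹, so they have the same dimensions and can be added.

Yes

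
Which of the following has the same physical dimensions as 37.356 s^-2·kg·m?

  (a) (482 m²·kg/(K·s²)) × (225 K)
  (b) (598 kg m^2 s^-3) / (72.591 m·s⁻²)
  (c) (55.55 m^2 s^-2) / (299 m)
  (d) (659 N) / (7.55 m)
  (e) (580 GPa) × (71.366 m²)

Reference: kg·m·s⁻².
Each option:
  (a) [kg·m²·s⁻²·K⁻¹] · [K] = kg·m²·s⁻²
  (b) [kg·m²·s⁻³] / [m·s⁻²] = kg·m·s⁻¹
  (c) [m²·s⁻²] / [m] = m·s⁻²
  (d) [kg·m·s⁻²] / [m] = kg·s⁻²
  (e) [kg·m⁻¹·s⁻²] · [m²] = kg·m·s⁻²  ← same
Only (e) matches kg·m·s⁻².

(e)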